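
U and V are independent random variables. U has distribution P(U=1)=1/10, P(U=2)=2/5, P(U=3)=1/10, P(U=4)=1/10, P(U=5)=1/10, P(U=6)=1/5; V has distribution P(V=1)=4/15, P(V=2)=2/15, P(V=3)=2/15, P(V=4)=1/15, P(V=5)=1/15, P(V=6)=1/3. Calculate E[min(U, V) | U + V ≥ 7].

P(U + V ≥ 7) = 43/75.
Summing min(U,V)·P(x,y) over outcomes with U + V ≥ 7 gives 43/25.
E[min(U, V) | U + V ≥ 7] = (43/25) / (43/75) = 3.

3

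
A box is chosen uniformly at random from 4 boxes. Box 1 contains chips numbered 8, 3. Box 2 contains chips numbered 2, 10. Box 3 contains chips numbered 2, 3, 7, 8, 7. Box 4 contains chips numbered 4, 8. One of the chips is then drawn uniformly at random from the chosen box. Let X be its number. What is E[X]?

229/40

E[X | box 1] = (8+3)/2 = 11/2.
E[X | box 2] = (2+10)/2 = 6.
E[X | box 3] = (2+3+7+8+7)/5 = 27/5.
E[X | box 4] = (4+8)/2 = 6.
E[X] = (1/4)·(11/2) + (1/4)·(6) + (1/4)·(27/5) + (1/4)·(6) = 229/40.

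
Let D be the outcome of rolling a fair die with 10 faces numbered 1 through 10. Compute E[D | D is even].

Given D is even, D is equally likely to be any of {2, 4, 6, 8, 10}.
E[D | D is even] = (2 + 4 + 6 + 8 + 10) / 5 = 6.

6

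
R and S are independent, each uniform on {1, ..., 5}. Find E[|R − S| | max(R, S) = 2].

P(max(R, S) = 2) = 3/25.
Summing |R−S|·P(x,y) over outcomes with max(R, S) = 2 gives 2/25.
E[|R − S| | max(R, S) = 2] = (2/25) / (3/25) = 2/3.

2/3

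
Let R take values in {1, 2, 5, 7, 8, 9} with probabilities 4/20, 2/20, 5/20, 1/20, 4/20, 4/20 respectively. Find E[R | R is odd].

P(R is odd) = 7/10.
Σ over the event: 1·1/5 + 5·1/4 + 7·1/20 + 9·1/5 = 18/5.
E[R | R is odd] = (18/5) / (7/10) = 36/7.

36/7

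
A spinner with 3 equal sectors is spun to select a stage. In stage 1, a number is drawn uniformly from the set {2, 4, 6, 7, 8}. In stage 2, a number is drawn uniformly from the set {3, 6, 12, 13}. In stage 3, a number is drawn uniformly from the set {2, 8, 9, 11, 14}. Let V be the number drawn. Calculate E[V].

E[V | stage 1] = (2+4+6+7+8)/5 = 27/5.
E[V | stage 2] = (3+6+12+13)/4 = 17/2.
E[V | stage 3] = (2+8+9+11+14)/5 = 44/5.
By the law of total expectation,
E[V] = (1/3)·(27/5) + (1/3)·(17/2) + (1/3)·(44/5) = 227/30.

227/30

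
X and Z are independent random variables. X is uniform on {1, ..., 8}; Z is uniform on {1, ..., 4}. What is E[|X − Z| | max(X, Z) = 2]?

P(max(X, Z) = 2) = 3/32.
Summing |X−Z|·P(x,y) over outcomes with max(X, Z) = 2 gives 1/16.
E[|X − Z| | max(X, Z) = 2] = (1/16) / (3/32) = 2/3.

2/3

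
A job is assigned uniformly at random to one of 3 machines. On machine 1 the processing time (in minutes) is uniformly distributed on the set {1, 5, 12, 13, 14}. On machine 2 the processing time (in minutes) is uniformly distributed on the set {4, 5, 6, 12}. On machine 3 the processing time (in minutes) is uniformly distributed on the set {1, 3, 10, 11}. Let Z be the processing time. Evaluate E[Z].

E[Z | machine 1] = (1+5+12+13+14)/5 = 9.
E[Z | machine 2] = (4+5+6+12)/4 = 27/4.
E[Z | machine 3] = (1+3+10+11)/4 = 25/4.
By the law of total expectation,
E[Z] = (1/3)·(9) + (1/3)·(27/4) + (1/3)·(25/4) = 22/3.

22/3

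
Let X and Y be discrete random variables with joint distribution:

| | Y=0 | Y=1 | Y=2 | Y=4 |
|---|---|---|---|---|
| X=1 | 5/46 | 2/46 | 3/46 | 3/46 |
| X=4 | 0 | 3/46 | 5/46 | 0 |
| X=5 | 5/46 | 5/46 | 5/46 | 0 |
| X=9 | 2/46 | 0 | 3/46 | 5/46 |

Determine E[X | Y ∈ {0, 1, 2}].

81/19

P(Y ∈ {0, 1, 2}) = 19/23.
Summing X·P(X=x,Y=y) over the conditioning event gives 81/23.
E[X | Y ∈ {0, 1, 2}] = (81/23) / (19/23) = 81/19.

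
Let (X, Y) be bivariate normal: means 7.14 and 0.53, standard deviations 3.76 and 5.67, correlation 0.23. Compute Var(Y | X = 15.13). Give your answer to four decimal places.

Var(Y | X=x) = (1 − ρ²)·σ_Y².
Var(Y | X=15.13) = (5.67)²·(1 − (0.23)²) = 32.1489·0.9471 = 30.4482.

30.4482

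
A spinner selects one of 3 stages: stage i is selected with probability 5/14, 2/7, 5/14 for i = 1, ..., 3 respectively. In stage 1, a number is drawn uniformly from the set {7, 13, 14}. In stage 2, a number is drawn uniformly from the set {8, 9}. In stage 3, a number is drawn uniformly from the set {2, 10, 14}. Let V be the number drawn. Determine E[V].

67/7

E[V | stage 1] = (7+13+14)/3 = 34/3.
E[V | stage 2] = (8+9)/2 = 17/2.
E[V | stage 3] = (2+10+14)/3 = 26/3.
E[V] = (5/14)·(34/3) + (2/7)·(17/2) + (5/14)·(26/3) = 67/7.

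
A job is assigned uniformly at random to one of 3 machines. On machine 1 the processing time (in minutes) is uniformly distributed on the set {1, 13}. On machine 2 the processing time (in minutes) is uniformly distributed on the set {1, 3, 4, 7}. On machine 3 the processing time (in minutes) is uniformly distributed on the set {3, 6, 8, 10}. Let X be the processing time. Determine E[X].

35/6

E[X | machine 1] = (1+13)/2 = 7.
E[X | machine 2] = (1+3+4+7)/4 = 15/4.
E[X | machine 3] = (3+6+8+10)/4 = 27/4.
E[X] = (1/3)·(7) + (1/3)·(15/4) + (1/3)·(27/4) = 35/6.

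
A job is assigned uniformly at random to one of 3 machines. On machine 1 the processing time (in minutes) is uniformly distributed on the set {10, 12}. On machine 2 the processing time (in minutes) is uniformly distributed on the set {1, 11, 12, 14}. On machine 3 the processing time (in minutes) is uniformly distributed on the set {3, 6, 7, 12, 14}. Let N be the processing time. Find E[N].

E[N | machine 1] = (10+12)/2 = 11.
E[N | machine 2] = (1+11+12+14)/4 = 19/2.
E[N | machine 3] = (3+6+7+12+14)/5 = 42/5.
E[N] = (1/3)·(11) + (1/3)·(19/2) + (1/3)·(42/5) = 289/30.

289/30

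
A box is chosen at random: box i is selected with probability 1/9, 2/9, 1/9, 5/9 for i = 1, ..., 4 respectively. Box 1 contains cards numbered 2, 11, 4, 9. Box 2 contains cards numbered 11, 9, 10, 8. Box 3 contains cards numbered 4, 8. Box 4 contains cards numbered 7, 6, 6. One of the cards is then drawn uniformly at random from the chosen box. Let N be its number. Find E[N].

379/54

E[N | box 1] = (2+11+4+9)/4 = 13/2.
E[N | box 2] = (11+9+10+8)/4 = 19/2.
E[N | box 3] = (4+8)/2 = 6.
E[N | box 4] = (7+6+6)/3 = 19/3.
By the law of total expectation,
E[N] = (1/9)·(13/2) + (2/9)·(19/2) + (1/9)·(6) + (5/9)·(19/3) = 379/54.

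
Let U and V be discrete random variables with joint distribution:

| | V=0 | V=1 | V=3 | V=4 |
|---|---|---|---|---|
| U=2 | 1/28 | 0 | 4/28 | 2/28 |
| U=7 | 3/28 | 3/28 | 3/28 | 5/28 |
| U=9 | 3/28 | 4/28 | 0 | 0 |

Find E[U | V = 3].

P(V = 3) = 1/4.
Summing U·P(U=x,V=y) over the conditioning event gives 29/28.
E[U | V = 3] = (29/28) / (1/4) = 29/7.

29/7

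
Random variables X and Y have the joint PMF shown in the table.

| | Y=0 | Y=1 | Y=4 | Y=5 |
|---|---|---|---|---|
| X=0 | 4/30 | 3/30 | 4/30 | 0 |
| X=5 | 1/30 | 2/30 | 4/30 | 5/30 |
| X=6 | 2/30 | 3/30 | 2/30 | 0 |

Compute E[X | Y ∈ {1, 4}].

10/3

P(Y ∈ {1, 4}) = 3/5.
Σ X·P over the event = 0·(3/30) + 0·(4/30) + 5·(2/30) + 5·(4/30) + 6·(3/30) + 6·(2/30) = 2.
E[X | Y ∈ {1, 4}] = (2) / (3/5) = 10/3.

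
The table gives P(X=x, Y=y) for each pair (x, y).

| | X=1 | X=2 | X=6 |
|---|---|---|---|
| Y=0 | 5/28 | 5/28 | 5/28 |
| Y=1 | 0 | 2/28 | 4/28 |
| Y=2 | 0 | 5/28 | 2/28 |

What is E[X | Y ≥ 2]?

P(Y ≥ 2) = 1/4.
Σ X·P over the event = 2·(5/28) + 6·(2/28) = 11/14.
E[X | Y ≥ 2] = (11/14) / (1/4) = 22/7.

22/7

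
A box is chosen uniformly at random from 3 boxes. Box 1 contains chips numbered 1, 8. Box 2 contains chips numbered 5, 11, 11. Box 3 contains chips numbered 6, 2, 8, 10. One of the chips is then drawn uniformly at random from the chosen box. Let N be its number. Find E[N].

E[N | box 1] = (1+8)/2 = 9/2.
E[N | box 2] = (5+11+11)/3 = 9.
E[N | box 3] = (6+2+8+10)/4 = 13/2.
E[N] = (1/3)·(9/2) + (1/3)·(9) + (1/3)·(13/2) = 20/3.

20/3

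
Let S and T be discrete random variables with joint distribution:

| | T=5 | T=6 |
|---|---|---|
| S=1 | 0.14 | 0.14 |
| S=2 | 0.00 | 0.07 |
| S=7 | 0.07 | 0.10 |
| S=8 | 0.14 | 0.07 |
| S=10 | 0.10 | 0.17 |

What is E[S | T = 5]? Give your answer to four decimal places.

P(T = 5) = 0.45.
Σ S·P over the event = 1·(0.14) + 7·(0.07) + 8·(0.14) + 10·(0.10) = 2.75.
E[S | T = 5] = (2.75) / (0.45) = 6.1111.

6.1111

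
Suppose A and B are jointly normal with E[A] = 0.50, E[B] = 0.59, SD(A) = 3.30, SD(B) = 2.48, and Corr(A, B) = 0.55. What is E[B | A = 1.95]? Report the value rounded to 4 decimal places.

1.1893

For a bivariate normal, E[B | A=x] = μ_B + ρ·(σ_B/σ_A)·(x − μ_A).
E[B | A=1.95] = 0.59 + (0.55)·(2.48/3.30)·(1.95 − (0.50)) = 0.59 + (0.41333)·(1.45) = 1.1893.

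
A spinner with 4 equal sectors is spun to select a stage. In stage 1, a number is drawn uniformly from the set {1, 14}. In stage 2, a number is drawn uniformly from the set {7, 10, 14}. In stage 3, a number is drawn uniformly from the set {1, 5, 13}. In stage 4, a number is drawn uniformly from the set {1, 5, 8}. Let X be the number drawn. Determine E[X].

173/24

E[X | stage 1] = (1+14)/2 = 15/2.
E[X | stage 2] = (7+10+14)/3 = 31/3.
E[X | stage 3] = (1+5+13)/3 = 19/3.
E[X | stage 4] = (1+5+8)/3 = 14/3.
By the law of total expectation,
E[X] = (1/4)·(15/2) + (1/4)·(31/3) + (1/4)·(19/3) + (1/4)·(14/3) = 173/24.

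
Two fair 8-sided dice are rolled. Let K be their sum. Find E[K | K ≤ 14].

530/61

P(K ≤ 14) = 61/64.
E[K | K ≤ 14] = (265/32) / (61/64) = 530/61.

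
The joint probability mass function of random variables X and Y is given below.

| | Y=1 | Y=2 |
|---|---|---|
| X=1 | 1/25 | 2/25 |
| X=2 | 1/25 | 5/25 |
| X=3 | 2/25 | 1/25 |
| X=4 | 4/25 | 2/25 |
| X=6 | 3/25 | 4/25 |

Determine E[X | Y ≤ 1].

43/11

P(Y ≤ 1) = 11/25.
Σ X·P over the event = 1·(1/25) + 2·(1/25) + 3·(2/25) + 4·(4/25) + 6·(3/25) = 43/25.
E[X | Y ≤ 1] = (43/25) / (11/25) = 43/11.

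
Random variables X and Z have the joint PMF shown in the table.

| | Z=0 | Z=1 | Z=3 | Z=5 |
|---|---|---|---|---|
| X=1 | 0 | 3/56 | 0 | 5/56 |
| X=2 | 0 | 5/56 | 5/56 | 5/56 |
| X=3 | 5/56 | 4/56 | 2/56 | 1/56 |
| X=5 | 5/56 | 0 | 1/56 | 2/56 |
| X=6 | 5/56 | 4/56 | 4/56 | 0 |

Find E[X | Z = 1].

P(Z = 1) = 2/7.
Σ X·P over the event = 1·(3/56) + 2·(5/56) + 3·(4/56) + 6·(4/56) = 7/8.
E[X | Z = 1] = (7/8) / (2/7) = 49/16.

49/16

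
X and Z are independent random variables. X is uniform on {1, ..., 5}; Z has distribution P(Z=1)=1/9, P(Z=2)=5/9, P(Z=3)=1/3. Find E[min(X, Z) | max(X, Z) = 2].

16/11

P(max(X, Z) = 2) = 11/45.
Summing min(X,Z)·P(x,y) over outcomes with max(X, Z) = 2 gives 16/45.
E[min(X, Z) | max(X, Z) = 2] = (16/45) / (11/45) = 16/11.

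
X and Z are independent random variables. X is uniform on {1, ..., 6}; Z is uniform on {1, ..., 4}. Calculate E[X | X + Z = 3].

P(X + Z = 3) = 1/12.
Summing X·P(x,y) over outcomes with X + Z = 3 gives 1/8.
E[X | X + Z = 3] = (1/8) / (1/12) = 3/2.

3/2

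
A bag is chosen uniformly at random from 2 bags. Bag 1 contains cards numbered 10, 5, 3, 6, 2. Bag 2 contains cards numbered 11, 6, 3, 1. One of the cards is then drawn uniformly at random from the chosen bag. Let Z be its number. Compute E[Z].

209/40

E[Z | bag 1] = (10+5+3+6+2)/5 = 26/5.
E[Z | bag 2] = (11+6+3+1)/4 = 21/4.
E[Z] = (1/2)·(26/5) + (1/2)·(21/4) = 209/40.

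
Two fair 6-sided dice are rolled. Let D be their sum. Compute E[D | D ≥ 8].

28/3

P(D ≥ 8) = 5/12.
Σ over the event: 8·5/36 + 9·1/9 + 10·1/12 + 11·1/18 + 12·1/36 = 35/9.
E[D | D ≥ 8] = (35/9) / (5/12) = 28/3.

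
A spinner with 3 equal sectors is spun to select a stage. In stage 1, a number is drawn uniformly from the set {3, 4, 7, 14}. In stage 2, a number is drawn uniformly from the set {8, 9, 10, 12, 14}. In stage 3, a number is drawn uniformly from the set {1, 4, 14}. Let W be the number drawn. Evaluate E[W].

E[W | stage 1] = (3+4+7+14)/4 = 7.
E[W | stage 2] = (8+9+10+12+14)/5 = 53/5.
E[W | stage 3] = (1+4+14)/3 = 19/3.
By the law of total expectation,
E[W] = (1/3)·(7) + (1/3)·(53/5) + (1/3)·(19/3) = 359/45.

359/45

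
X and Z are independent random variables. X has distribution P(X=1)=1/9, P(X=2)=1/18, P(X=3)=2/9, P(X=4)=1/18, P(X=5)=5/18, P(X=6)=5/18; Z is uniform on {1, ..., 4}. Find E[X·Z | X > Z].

P(X > Z) = 13/18.
Summing XZ·P(x,y) over outcomes with X > Z gives 17/2.
E[X·Z | X > Z] = (17/2) / (13/18) = 153/13.

153/13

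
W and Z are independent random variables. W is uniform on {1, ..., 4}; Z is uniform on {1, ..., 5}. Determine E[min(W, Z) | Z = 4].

Outcomes with Z = 4: (1,4), (2,4), (3,4), (4,4), each with probability 1/20.
E[min(W, Z) | Z = 4] = (1 + 2 + 3 + 4) / 4 = 5/2.

5/2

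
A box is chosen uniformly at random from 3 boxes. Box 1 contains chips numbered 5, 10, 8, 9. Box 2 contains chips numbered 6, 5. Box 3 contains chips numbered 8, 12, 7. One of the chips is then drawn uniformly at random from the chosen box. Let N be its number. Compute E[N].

15/2

E[N | box 1] = (5+10+8+9)/4 = 8.
E[N | box 2] = (6+5)/2 = 11/2.
E[N | box 3] = (8+12+7)/3 = 9.
E[N] = (1/3)·(8) + (1/3)·(11/2) + (1/3)·(9) = 15/2.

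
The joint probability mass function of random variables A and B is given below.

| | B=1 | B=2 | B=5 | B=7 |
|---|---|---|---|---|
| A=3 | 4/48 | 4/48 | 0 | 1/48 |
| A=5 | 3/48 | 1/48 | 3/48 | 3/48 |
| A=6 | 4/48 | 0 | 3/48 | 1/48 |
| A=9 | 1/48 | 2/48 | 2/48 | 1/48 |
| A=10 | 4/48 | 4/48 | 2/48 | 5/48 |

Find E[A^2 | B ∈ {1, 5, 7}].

1982/37

P(B ∈ {1, 5, 7}) = 37/48.
Summing A^2·P(A=x,B=y) over the conditioning event gives 991/24.
E[A^2 | B ∈ {1, 5, 7}] = (991/24) / (37/48) = 1982/37.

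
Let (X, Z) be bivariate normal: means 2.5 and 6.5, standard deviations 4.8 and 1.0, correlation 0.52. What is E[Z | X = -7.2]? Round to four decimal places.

5.4492

The regression of Z on X has slope ρ·σ_Z/σ_X and passes through (μ_X, μ_Z).
E[Z | X=-7.2] = 6.5 + (0.52)·(1.0/4.8)·(-7.2 − (2.5)) = 6.5 + (0.10833)·(-9.7) = 5.4492.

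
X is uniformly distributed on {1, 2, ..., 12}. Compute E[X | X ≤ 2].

Given X ≤ 2, X is equally likely to be any of {1, 2}.
E[X | X ≤ 2] = (1 + 2) / 2 = 3/2.

3/2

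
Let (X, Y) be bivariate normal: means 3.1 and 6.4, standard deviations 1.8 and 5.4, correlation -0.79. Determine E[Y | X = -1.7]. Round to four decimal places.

17.7760

The regression of Y on X has slope ρ·σ_Y/σ_X and passes through (μ_X, μ_Y).
E[Y | X=-1.7] = 6.4 + (-0.79)·(5.4/1.8)·(-1.7 − (3.1)) = 6.4 + (-2.37)·(-4.8) = 17.7760.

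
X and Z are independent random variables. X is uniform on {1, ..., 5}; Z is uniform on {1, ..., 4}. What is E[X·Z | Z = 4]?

Outcomes with Z = 4: (1,4), (2,4), (3,4), (4,4), (5,4), each with probability 1/20.
E[X·Z | Z = 4] = (4 + 8 + 12 + 16 + 20) / 5 = 12.

12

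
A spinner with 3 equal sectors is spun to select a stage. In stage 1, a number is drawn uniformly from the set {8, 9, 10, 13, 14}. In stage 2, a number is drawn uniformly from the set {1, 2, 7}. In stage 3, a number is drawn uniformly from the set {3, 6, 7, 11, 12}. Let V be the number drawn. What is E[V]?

E[V | stage 1] = (8+9+10+13+14)/5 = 54/5.
E[V | stage 2] = (1+2+7)/3 = 10/3.
E[V | stage 3] = (3+6+7+11+12)/5 = 39/5.
By the law of total expectation,
E[V] = (1/3)·(54/5) + (1/3)·(10/3) + (1/3)·(39/5) = 329/45.

329/45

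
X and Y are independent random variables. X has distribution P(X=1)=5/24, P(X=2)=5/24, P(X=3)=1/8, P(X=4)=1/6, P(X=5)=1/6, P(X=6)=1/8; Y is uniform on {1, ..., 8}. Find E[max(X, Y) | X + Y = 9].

151/24

P(X + Y = 9) = 1/8.
Summing max(X,Y)·P(x,y) over outcomes with X + Y = 9 gives 151/192.
E[max(X, Y) | X + Y = 9] = (151/192) / (1/8) = 151/24.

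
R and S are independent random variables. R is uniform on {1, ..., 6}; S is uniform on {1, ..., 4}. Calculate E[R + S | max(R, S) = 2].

10/3

Outcomes with max(R, S) = 2: (1,2), (2,1), (2,2), each with probability 1/24.
E[R + S | max(R, S) = 2] = (3 + 3 + 4) / 3 = 10/3.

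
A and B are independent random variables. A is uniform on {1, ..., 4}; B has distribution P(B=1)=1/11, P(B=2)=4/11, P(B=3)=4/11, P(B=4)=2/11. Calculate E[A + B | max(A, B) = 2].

P(max(A, B) = 2) = 9/44.
Summing (A+B)·P(x,y) over outcomes with max(A, B) = 2 gives 31/44.
E[A + B | max(A, B) = 2] = (31/44) / (9/44) = 31/9.

31/9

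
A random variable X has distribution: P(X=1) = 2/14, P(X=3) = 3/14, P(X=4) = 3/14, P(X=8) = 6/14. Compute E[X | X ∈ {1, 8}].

25/4

P(X ∈ {1, 8}) = 4/7.
Σ over the event: 1·1/7 + 8·3/7 = 25/7.
E[X | X ∈ {1, 8}] = (25/7) / (4/7) = 25/4.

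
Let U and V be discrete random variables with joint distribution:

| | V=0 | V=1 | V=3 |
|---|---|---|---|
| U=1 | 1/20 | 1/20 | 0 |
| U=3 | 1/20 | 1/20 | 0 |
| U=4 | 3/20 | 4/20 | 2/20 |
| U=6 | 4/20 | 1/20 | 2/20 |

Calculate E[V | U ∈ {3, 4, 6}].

P(U ∈ {3, 4, 6}) = 9/10.
Σ V·P over the event = 0·(1/20) + 1·(1/20) + 0·(3/20) + 1·(4/20) + 3·(2/20) + 0·(4/20) + 1·(1/20) + 3·(2/20) = 9/10.
E[V | U ∈ {3, 4, 6}] = (9/10) / (9/10) = 1.

1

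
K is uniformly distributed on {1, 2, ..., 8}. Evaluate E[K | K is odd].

Given K is odd, K is equally likely to be any of {1, 3, 5, 7}.
E[K | K is odd] = (1 + 3 + 5 + 7) / 4 = 4.

4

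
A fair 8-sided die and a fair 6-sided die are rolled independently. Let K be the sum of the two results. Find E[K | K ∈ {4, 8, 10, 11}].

P(K ∈ {4, 8, 10, 11}) = 3/8.
Σ over the event: 4·1/16 + 8·1/8 + 10·5/48 + 11·1/12 = 77/24.
E[K | K ∈ {4, 8, 10, 11}] = (77/24) / (3/8) = 77/9.

77/9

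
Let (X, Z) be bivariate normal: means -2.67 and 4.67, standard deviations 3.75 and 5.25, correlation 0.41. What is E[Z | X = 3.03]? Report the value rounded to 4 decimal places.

E[Z | X=x] = μ_Z + ρ(σ_Z/σ_X)(x − μ_X) for jointly normal variables.
E[Z | X=3.03] = 4.67 + (0.41)·(5.25/3.75)·(3.03 − (-2.67)) = 4.67 + (0.574)·(5.7) = 7.9418.

7.9418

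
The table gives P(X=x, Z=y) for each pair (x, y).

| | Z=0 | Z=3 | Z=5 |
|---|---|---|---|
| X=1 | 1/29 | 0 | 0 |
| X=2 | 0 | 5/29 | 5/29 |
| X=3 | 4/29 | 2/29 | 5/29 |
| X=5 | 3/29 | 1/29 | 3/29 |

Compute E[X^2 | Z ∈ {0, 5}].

P(Z ∈ {0, 5}) = 21/29.
Σ X^2·P over the event = 1·(1/29) + 4·(5/29) + 9·(4/29) + 9·(5/29) + 25·(3/29) + 25·(3/29) = 252/29.
E[X^2 | Z ∈ {0, 5}] = (252/29) / (21/29) = 12.

12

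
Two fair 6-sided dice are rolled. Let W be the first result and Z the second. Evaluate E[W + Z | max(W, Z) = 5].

Outcomes with max(W, Z) = 5: (1,5), (2,5), (3,5), (4,5), (5,1), (5,2), (5,3), (5,4), (5,5), each with probability 1/36.
E[W + Z | max(W, Z) = 5] = (6 + 7 + 8 + 9 + 6 + 7 + 8 + 9 + 10) / 9 = 70/9.

70/9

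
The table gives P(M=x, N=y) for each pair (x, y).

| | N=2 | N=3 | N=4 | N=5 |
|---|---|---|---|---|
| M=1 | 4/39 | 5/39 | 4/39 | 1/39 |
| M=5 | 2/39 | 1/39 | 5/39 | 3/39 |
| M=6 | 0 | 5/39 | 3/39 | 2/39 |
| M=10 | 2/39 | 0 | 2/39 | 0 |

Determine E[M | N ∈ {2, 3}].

P(N ∈ {2, 3}) = 19/39.
Σ M·P over the event = 1·(4/39) + 1·(5/39) + 5·(2/39) + 5·(1/39) + 6·(5/39) + 10·(2/39) = 74/39.
E[M | N ∈ {2, 3}] = (74/39) / (19/39) = 74/19.

74/19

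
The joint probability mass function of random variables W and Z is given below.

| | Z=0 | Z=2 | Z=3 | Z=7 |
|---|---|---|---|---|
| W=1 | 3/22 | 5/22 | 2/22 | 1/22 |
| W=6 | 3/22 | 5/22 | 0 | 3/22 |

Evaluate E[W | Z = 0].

P(Z = 0) = 3/11.
Σ W·P over the event = 1·(3/22) + 6·(3/22) = 21/22.
E[W | Z = 0] = (21/22) / (3/11) = 7/2.

7/2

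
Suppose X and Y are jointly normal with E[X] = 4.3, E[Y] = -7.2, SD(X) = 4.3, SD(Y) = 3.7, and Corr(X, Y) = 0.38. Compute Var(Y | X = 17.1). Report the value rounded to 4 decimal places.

11.7132

The conditional variance in a bivariate normal is σ_Y²(1 − ρ²), independent of x.
Var(Y | X=17.1) = (3.7)²·(1 − (0.38)²) = 13.69·0.8556 = 11.7132.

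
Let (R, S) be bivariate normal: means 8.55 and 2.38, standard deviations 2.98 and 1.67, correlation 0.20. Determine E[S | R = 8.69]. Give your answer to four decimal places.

2.3957

E[S | R=x] = μ_S + ρ(σ_S/σ_R)(x − μ_R) for jointly normal variables.
E[S | R=8.69] = 2.38 + (0.20)·(1.67/2.98)·(8.69 − (8.55)) = 2.38 + (0.11208)·(0.14) = 2.3957.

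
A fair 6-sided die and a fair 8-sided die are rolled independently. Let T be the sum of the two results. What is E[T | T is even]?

P(T is even) = 1/2.
Σ over the event: 2·1/48 + 4·1/16 + 6·5/48 + 8·1/8 + 10·5/48 + 12·1/16 + 14·1/48 = 4.
E[T | T is even] = (4) / (1/2) = 8.

8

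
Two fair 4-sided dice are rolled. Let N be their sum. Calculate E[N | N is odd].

5

P(N is odd) = 1/2.
Σ over the event: 3·1/8 + 5·1/4 + 7·1/8 = 5/2.
E[N | N is odd] = (5/2) / (1/2) = 5.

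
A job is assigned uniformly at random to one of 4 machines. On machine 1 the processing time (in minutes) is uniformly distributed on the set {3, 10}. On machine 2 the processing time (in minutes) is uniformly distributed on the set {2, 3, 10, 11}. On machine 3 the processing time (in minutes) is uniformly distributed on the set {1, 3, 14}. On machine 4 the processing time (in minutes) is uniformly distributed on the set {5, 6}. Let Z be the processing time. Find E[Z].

49/8

E[Z | machine 1] = (3+10)/2 = 13/2.
E[Z | machine 2] = (2+3+10+11)/4 = 13/2.
E[Z | machine 3] = (1+3+14)/3 = 6.
E[Z | machine 4] = (5+6)/2 = 11/2.
E[Z] = (1/4)·(13/2) + (1/4)·(13/2) + (1/4)·(6) + (1/4)·(11/2) = 49/8.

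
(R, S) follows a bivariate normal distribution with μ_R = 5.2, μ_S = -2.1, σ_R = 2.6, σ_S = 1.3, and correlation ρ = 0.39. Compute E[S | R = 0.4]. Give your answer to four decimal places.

The regression of S on R has slope ρ·σ_S/σ_R and passes through (μ_R, μ_S).
E[S | R=0.4] = -2.1 + (0.39)·(1.3/2.6)·(0.4 − (5.2)) = -2.1 + (0.195)·(-4.8) = -3.0360.

-3.0360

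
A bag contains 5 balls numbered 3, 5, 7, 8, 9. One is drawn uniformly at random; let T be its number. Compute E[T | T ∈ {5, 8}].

P(T ∈ {5, 8}) = 2/5.
Σ over the event: 5·1/5 + 8·1/5 = 13/5.
E[T | T ∈ {5, 8}] = (13/5) / (2/5) = 13/2.

13/2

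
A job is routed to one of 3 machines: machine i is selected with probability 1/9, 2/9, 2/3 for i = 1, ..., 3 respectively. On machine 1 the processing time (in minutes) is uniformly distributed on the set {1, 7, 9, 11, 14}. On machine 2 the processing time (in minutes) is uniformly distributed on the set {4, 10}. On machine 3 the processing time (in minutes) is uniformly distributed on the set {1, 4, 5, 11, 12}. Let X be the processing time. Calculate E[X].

E[X | machine 1] = (1+7+9+11+14)/5 = 42/5.
E[X | machine 2] = (4+10)/2 = 7.
E[X | machine 3] = (1+4+5+11+12)/5 = 33/5.
E[X] = (1/9)·(42/5) + (2/9)·(7) + (2/3)·(33/5) = 62/9.

62/9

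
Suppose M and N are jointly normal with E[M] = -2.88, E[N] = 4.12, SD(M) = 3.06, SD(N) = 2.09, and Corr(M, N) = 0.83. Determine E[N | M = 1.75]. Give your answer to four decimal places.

6.7447

E[N | M=x] = μ_N + ρ(σ_N/σ_M)(x − μ_M) for jointly normal variables.
E[N | M=1.75] = 4.12 + (0.83)·(2.09/3.06)·(1.75 − (-2.88)) = 4.12 + (0.5669)·(4.63) = 6.7447.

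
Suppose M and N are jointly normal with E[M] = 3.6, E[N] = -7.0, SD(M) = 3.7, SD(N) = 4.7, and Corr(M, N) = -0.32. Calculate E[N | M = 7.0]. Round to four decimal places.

The regression of N on M has slope ρ·σ_N/σ_M and passes through (μ_M, μ_N).
E[N | M=7.0] = -7.0 + (-0.32)·(4.7/3.7)·(7.0 − (3.6)) = -7.0 + (-0.40649)·(3.4) = -8.3821.

-8.3821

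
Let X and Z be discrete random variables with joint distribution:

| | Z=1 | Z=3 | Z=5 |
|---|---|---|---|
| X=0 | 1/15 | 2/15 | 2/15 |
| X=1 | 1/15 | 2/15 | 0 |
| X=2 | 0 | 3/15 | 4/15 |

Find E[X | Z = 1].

1/2

P(Z = 1) = 2/15.
Σ X·P over the event = 0·(1/15) + 1·(1/15) = 1/15.
E[X | Z = 1] = (1/15) / (2/15) = 1/2.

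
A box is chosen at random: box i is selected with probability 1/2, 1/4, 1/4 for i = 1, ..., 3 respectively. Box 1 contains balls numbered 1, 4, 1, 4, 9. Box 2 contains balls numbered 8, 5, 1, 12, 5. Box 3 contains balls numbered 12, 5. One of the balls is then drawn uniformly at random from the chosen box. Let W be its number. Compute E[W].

223/40

E[W | box 1] = (1+4+1+4+9)/5 = 19/5.
E[W | box 2] = (8+5+1+12+5)/5 = 31/5.
E[W | box 3] = (12+5)/2 = 17/2.
E[W] = (1/2)·(19/5) + (1/4)·(31/5) + (1/4)·(17/2) = 223/40.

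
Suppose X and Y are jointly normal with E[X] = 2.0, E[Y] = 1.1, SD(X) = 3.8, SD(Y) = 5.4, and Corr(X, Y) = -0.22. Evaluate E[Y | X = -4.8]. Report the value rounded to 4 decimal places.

For a bivariate normal, E[Y | X=x] = μ_Y + ρ·(σ_Y/σ_X)·(x − μ_X).
E[Y | X=-4.8] = 1.1 + (-0.22)·(5.4/3.8)·(-4.8 − (2.0)) = 1.1 + (-0.31263)·(-6.8) = 3.2259.

3.2259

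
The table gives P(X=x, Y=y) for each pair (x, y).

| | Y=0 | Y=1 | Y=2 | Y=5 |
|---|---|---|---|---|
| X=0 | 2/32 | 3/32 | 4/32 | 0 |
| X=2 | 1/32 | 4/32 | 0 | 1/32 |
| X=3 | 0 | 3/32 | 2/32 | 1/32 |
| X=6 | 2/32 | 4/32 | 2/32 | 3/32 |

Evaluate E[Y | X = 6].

P(X = 6) = 11/32.
Σ Y·P over the event = 0·(2/32) + 1·(4/32) + 2·(2/32) + 5·(3/32) = 23/32.
E[Y | X = 6] = (23/32) / (11/32) = 23/11.

23/11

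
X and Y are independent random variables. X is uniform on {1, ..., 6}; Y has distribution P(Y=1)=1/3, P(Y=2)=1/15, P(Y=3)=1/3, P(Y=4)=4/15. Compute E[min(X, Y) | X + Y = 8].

33/10

P(X + Y = 8) = 1/9.
Summing min(X,Y)·P(x,y) over outcomes with X + Y = 8 gives 11/30.
E[min(X, Y) | X + Y = 8] = (11/30) / (1/9) = 33/10.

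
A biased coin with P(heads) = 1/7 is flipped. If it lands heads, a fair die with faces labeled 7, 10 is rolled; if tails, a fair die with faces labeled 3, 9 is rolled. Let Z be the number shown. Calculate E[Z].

E[Z | heads] = (7+10)/2 = 17/2.
E[Z | tails] = (3+9)/2 = 6.
By the law of total expectation,
E[Z] = (1/7)·(17/2) + (6/7)·(6) = 89/14.

89/14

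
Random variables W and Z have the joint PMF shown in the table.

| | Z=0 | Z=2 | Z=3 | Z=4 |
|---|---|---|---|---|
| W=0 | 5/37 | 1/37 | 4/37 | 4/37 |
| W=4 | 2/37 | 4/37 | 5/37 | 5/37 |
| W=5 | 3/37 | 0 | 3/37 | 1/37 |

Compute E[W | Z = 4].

P(Z = 4) = 10/37.
Σ W·P over the event = 0·(4/37) + 4·(5/37) + 5·(1/37) = 25/37.
E[W | Z = 4] = (25/37) / (10/37) = 5/2.

5/2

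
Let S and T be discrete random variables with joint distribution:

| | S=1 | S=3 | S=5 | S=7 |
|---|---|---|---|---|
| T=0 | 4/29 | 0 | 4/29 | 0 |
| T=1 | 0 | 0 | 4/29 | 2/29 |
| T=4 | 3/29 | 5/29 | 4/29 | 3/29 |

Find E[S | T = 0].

3

P(T = 0) = 8/29.
Summing S·P(S=x,T=y) over the conditioning event gives 24/29.
E[S | T = 0] = (24/29) / (8/29) = 3.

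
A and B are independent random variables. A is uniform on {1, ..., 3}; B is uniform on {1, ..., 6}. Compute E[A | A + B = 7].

Outcomes with A + B = 7: (1,6), (2,5), (3,4), each with probability 1/18.
E[A | A + B = 7] = (1 + 2 + 3) / 3 = 2.

2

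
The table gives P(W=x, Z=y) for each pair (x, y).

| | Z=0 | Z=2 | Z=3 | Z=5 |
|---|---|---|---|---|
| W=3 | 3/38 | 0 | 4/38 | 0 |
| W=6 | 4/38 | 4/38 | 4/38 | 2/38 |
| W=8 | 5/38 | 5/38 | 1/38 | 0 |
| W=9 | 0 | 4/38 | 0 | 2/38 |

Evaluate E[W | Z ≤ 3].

P(Z ≤ 3) = 17/19.
Summing W·P(W=x,Z=y) over the conditioning event gives 217/38.
E[W | Z ≤ 3] = (217/38) / (17/19) = 217/34.

217/34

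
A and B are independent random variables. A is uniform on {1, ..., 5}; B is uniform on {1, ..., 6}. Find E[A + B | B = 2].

P(B = 2) = 1/6.
Summing (A+B)·P(x,y) over outcomes with B = 2 gives 5/6.
E[A + B | B = 2] = (5/6) / (1/6) = 5.

5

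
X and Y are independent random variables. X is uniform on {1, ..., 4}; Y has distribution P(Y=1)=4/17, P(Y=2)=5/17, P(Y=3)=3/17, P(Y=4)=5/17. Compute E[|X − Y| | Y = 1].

P(Y = 1) = 4/17.
Summing |X−Y|·P(x,y) over outcomes with Y = 1 gives 6/17.
E[|X − Y| | Y = 1] = (6/17) / (4/17) = 3/2.

3/2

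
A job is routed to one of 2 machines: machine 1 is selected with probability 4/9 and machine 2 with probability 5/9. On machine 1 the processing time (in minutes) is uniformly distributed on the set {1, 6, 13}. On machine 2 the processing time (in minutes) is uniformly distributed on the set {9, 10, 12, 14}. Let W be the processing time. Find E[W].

E[W | machine 1] = (1+6+13)/3 = 20/3.
E[W | machine 2] = (9+10+12+14)/4 = 45/4.
E[W] = (4/9)·(20/3) + (5/9)·(45/4) = 995/108.

995/108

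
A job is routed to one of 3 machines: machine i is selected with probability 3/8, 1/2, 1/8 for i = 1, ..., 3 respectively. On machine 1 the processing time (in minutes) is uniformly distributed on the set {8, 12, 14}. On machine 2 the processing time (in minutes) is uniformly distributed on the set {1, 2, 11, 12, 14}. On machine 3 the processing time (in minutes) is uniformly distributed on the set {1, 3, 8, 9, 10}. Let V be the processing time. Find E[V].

E[V | machine 1] = (8+12+14)/3 = 34/3.
E[V | machine 2] = (1+2+11+12+14)/5 = 8.
E[V | machine 3] = (1+3+8+9+10)/5 = 31/5.
E[V] = (3/8)·(34/3) + (1/2)·(8) + (1/8)·(31/5) = 361/40.

361/40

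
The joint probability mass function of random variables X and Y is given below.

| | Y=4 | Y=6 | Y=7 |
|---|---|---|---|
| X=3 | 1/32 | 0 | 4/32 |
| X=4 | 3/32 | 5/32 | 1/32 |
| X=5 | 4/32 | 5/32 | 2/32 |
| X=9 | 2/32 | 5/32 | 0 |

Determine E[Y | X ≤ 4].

P(X ≤ 4) = 7/16.
Σ Y·P over the event = 4·(1/32) + 7·(4/32) + 4·(3/32) + 6·(5/32) + 7·(1/32) = 81/32.
E[Y | X ≤ 4] = (81/32) / (7/16) = 81/14.

81/14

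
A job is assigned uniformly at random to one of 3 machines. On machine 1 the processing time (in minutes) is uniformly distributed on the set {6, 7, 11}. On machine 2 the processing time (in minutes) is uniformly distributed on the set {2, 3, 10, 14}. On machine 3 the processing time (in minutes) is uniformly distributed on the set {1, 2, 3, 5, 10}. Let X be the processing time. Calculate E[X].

E[X | machine 1] = (6+7+11)/3 = 8.
E[X | machine 2] = (2+3+10+14)/4 = 29/4.
E[X | machine 3] = (1+2+3+5+10)/5 = 21/5.
By the law of total expectation,
E[X] = (1/3)·(8) + (1/3)·(29/4) + (1/3)·(21/5) = 389/60.

389/60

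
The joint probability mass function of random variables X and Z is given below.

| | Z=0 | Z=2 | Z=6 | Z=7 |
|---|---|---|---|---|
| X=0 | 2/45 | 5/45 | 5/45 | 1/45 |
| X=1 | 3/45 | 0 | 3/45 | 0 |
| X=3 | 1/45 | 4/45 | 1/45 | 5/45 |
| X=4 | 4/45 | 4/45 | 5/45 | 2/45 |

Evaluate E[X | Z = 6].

P(Z = 6) = 14/45.
Σ X·P over the event = 0·(5/45) + 1·(3/45) + 3·(1/45) + 4·(5/45) = 26/45.
E[X | Z = 6] = (26/45) / (14/45) = 13/7.

13/7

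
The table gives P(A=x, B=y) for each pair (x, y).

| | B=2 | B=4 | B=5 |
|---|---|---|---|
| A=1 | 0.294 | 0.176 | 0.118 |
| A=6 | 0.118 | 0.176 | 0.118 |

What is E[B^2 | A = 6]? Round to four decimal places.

P(A = 6) = 0.412.
Σ B^2·P over the event = 4·(0.118) + 16·(0.176) + 25·(0.118) = 6.238.
E[B^2 | A = 6] = (6.238) / (0.412) = 15.1408.

15.1408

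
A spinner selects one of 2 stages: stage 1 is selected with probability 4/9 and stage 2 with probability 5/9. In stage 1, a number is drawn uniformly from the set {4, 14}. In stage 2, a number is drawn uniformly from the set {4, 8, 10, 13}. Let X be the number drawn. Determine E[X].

319/36

E[X | stage 1] = (4+14)/2 = 9.
E[X | stage 2] = (4+8+10+13)/4 = 35/4.
E[X] = (4/9)·(9) + (5/9)·(35/4) = 319/36.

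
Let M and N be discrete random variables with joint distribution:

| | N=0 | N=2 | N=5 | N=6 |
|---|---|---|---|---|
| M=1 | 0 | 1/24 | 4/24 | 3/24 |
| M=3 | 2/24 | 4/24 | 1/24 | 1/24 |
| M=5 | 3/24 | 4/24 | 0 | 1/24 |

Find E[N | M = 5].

P(M = 5) = 1/3.
Σ N·P over the event = 0·(3/24) + 2·(4/24) + 6·(1/24) = 7/12.
E[N | M = 5] = (7/12) / (1/3) = 7/4.

7/4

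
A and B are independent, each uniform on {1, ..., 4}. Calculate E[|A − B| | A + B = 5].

Outcomes with A + B = 5: (1,4), (2,3), (3,2), (4,1), each with probability 1/16.
E[|A − B| | A + B = 5] = (3 + 1 + 1 + 3) / 4 = 2.

2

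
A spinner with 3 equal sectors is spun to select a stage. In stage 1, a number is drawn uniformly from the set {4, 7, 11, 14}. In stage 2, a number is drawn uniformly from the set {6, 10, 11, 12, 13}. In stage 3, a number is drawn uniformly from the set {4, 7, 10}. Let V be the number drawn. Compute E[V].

E[V | stage 1] = (4+7+11+14)/4 = 9.
E[V | stage 2] = (6+10+11+12+13)/5 = 52/5.
E[V | stage 3] = (4+7+10)/3 = 7.
E[V] = (1/3)·(9) + (1/3)·(52/5) + (1/3)·(7) = 44/5.

44/5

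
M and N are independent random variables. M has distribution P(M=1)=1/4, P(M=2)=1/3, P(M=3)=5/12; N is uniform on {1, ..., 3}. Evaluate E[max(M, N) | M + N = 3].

P(M + N = 3) = 7/36.
Summing max(M,N)·P(x,y) over outcomes with M + N = 3 gives 7/18.
E[max(M, N) | M + N = 3] = (7/18) / (7/36) = 2.

2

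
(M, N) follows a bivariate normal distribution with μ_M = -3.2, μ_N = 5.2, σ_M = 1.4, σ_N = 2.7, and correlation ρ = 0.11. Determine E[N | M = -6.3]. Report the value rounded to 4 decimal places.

The regression of N on M has slope ρ·σ_N/σ_M and passes through (μ_M, μ_N).
E[N | M=-6.3] = 5.2 + (0.11)·(2.7/1.4)·(-6.3 − (-3.2)) = 5.2 + (0.21214)·(-3.1) = 4.5424.

4.5424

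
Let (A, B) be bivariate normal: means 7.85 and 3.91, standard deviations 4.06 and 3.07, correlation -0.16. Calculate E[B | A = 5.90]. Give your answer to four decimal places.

4.1459

For a bivariate normal, E[B | A=x] = μ_B + ρ·(σ_B/σ_A)·(x − μ_A).
E[B | A=5.90] = 3.91 + (-0.16)·(3.07/4.06)·(5.90 − (7.85)) = 3.91 + (-0.12099)·(-1.95) = 4.1459.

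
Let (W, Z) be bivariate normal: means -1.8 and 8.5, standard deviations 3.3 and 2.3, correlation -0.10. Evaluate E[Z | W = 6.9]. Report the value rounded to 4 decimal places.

7.8936

For a bivariate normal, E[Z | W=x] = μ_Z + ρ·(σ_Z/σ_W)·(x − μ_W).
E[Z | W=6.9] = 8.5 + (-0.10)·(2.3/3.3)·(6.9 − (-1.8)) = 8.5 + (-0.069697)·(8.7) = 7.8936.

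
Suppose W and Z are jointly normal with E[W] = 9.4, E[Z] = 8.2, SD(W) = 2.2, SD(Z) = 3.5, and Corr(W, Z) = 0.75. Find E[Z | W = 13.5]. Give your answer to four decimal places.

For a bivariate normal, E[Z | W=x] = μ_Z + ρ·(σ_Z/σ_W)·(x − μ_W).
E[Z | W=13.5] = 8.2 + (0.75)·(3.5/2.2)·(13.5 − (9.4)) = 8.2 + (1.19318)·(4.1) = 13.0920.

13.0920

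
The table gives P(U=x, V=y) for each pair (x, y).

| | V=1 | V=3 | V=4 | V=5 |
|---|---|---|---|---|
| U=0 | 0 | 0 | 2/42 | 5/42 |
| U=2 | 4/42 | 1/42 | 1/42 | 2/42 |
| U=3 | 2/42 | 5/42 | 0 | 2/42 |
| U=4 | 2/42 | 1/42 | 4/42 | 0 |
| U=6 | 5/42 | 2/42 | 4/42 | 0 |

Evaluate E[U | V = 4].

42/11

P(V = 4) = 11/42.
Σ U·P over the event = 0·(2/42) + 2·(1/42) + 4·(4/42) + 6·(4/42) = 1.
E[U | V = 4] = (1) / (11/42) = 42/11.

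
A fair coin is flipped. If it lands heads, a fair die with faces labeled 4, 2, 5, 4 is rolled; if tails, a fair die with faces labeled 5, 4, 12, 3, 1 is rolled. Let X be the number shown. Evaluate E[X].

E[X | heads] = (4+2+5+4)/4 = 15/4.
E[X | tails] = (5+4+12+3+1)/5 = 5.
By the law of total expectation,
E[X] = (1/2)·(15/4) + (1/2)·(5) = 35/8.

35/8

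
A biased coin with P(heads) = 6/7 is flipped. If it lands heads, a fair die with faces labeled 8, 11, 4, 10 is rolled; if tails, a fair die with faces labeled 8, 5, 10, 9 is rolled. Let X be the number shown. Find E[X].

E[X | heads] = (8+11+4+10)/4 = 33/4.
E[X | tails] = (8+5+10+9)/4 = 8.
By the law of total expectation,
E[X] = (6/7)·(33/4) + (1/7)·(8) = 115/14.

115/14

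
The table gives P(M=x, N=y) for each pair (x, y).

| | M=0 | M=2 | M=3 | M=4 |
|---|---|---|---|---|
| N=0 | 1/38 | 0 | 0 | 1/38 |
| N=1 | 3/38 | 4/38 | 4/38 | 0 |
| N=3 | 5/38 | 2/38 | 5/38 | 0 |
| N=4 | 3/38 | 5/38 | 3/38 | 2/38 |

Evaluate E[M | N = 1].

P(N = 1) = 11/38.
Σ M·P over the event = 0·(3/38) + 2·(4/38) + 3·(4/38) = 10/19.
E[M | N = 1] = (10/19) / (11/38) = 20/11.

20/11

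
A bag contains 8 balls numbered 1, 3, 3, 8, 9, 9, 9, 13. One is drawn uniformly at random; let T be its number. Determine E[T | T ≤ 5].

7/3

P(T ≤ 5) = 3/8.
Σ over the event: 1·1/8 + 3·1/4 = 7/8.
E[T | T ≤ 5] = (7/8) / (3/8) = 7/3.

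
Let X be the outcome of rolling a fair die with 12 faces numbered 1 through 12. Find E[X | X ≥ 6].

Given X ≥ 6, X is equally likely to be any of {6, 7, 8, 9, 10, 11, 12}.
E[X | X ≥ 6] = (6 + 7 + 8 + 9 + 10 + 11 + 12) / 7 = 9.

9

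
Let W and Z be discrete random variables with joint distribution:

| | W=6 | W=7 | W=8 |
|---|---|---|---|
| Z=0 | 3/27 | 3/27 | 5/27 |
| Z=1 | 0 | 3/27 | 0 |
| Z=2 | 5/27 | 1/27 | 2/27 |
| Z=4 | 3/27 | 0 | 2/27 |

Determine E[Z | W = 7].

5/7

P(W = 7) = 7/27.
Σ Z·P over the event = 0·(3/27) + 1·(3/27) + 2·(1/27) = 5/27.
E[Z | W = 7] = (5/27) / (7/27) = 5/7.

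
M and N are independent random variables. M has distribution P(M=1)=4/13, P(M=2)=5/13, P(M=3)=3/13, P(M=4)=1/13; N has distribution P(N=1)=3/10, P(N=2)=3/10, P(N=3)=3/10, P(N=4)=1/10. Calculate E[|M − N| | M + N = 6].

16/17

P(M + N = 6) = 17/130.
Summing |M−N|·P(x,y) over outcomes with M + N = 6 gives 8/65.
E[|M − N| | M + N = 6] = (8/65) / (17/130) = 16/17.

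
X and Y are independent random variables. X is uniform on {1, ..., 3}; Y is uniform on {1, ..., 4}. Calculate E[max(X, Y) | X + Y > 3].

Outcomes with X + Y > 3: (1,3), (1,4), (2,2), (2,3), (2,4), (3,1), (3,2), (3,3), (3,4), each with probability 1/12.
E[max(X, Y) | X + Y > 3] = (3 + 4 + 2 + 3 + 4 + 3 + 3 + 3 + 4) / 9 = 29/9.

29/9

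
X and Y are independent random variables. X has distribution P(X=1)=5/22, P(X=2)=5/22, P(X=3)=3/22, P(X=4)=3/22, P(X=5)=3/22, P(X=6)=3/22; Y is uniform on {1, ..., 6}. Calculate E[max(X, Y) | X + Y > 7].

261/47

P(X + Y > 7) = 47/132.
Summing max(X,Y)·P(x,y) over outcomes with X + Y > 7 gives 87/44.
E[max(X, Y) | X + Y > 7] = (87/44) / (47/132) = 261/47.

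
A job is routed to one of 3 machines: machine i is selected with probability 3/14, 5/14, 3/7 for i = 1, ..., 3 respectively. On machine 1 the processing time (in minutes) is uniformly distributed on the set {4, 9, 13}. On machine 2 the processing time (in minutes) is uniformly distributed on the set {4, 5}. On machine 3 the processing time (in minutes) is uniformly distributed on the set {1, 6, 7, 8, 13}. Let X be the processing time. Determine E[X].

E[X | machine 1] = (4+9+13)/3 = 26/3.
E[X | machine 2] = (4+5)/2 = 9/2.
E[X | machine 3] = (1+6+7+8+13)/5 = 7.
By the law of total expectation,
E[X] = (3/14)·(26/3) + (5/14)·(9/2) + (3/7)·(7) = 181/28.

181/28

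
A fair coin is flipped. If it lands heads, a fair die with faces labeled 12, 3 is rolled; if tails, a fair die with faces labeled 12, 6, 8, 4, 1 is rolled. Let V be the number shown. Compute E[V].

E[V | heads] = (12+3)/2 = 15/2.
E[V | tails] = (12+6+8+4+1)/5 = 31/5.
By the law of total expectation,
E[V] = (1/2)·(15/2) + (1/2)·(31/5) = 137/20.

137/20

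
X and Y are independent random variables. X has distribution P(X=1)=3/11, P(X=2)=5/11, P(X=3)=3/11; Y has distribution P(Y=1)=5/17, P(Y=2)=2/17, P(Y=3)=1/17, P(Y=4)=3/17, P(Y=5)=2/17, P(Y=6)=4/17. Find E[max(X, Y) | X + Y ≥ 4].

P(X + Y ≥ 4) = 141/187.
Summing max(X,Y)·P(x,y) over outcomes with X + Y ≥ 4 gives 622/187.
E[max(X, Y) | X + Y ≥ 4] = (622/187) / (141/187) = 622/141.

622/141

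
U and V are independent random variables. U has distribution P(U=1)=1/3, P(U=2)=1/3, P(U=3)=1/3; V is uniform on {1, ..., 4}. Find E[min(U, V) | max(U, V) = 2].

P(max(U, V) = 2) = 1/4.
Summing min(U,V)·P(x,y) over outcomes with max(U, V) = 2 gives 1/3.
E[min(U, V) | max(U, V) = 2] = (1/3) / (1/4) = 4/3.

4/3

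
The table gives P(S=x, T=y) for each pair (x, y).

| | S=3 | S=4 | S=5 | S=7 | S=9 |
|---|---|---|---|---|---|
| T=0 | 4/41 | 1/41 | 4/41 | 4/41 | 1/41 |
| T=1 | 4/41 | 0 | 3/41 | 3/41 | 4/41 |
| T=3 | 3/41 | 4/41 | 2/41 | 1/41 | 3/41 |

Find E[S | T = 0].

73/14

P(T = 0) = 14/41.
Summing S·P(S=x,T=y) over the conditioning event gives 73/41.
E[S | T = 0] = (73/41) / (14/41) = 73/14.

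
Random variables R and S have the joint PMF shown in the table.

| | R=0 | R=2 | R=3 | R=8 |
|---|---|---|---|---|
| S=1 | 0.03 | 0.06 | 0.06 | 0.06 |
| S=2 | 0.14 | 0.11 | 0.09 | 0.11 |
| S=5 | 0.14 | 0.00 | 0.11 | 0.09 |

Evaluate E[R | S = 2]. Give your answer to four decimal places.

P(S = 2) = 0.45.
Summing R·P(R=x,S=y) over the conditioning event gives 1.37.
E[R | S = 2] = (1.37) / (0.45) = 3.0444.

3.0444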